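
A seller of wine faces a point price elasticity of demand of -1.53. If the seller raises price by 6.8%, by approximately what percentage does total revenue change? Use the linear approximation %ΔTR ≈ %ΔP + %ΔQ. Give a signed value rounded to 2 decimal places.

%ΔQ ≈ Ed × %ΔP = (-1.53) × (+6.8%) = -10.4040%
%ΔTR ≈ %ΔP + %ΔQ = (+6.8%) + (-10.4040%) = -3.6040%

-3.60%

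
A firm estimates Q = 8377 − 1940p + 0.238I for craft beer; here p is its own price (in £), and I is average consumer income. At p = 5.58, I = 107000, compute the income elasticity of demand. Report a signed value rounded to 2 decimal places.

1.11

At the given values, Q = 8377 − 1940(5.58) + 0.238(107000) = 23017.8.
∂Q/∂I = 0.238.
E = (0.238) × (107000/23017.8) = 1.1063…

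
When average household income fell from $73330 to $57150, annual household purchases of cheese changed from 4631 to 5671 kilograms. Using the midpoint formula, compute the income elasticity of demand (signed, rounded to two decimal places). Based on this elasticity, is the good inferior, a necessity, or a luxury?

%ΔQ = (5671 − 4631)/[( 4631 + 5671)/2] = 1040/5151 = 0.201902…
%ΔIncome = (57150 − 73330)/[( 73330 + 57150)/2] = -16180/65240 = -0.248007…
E_income = (1040/5151) / (-16180/65240) = -0.8140…
E_income < 0 ⇒ inferior good.

-0.81; inferior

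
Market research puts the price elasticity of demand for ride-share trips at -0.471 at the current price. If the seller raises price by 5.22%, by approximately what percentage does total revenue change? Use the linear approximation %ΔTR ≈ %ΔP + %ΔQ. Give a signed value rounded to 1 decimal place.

%ΔQ ≈ Ed × %ΔP = (-0.471) × (+5.22%) = -2.4586%
%ΔTR ≈ %ΔP + %ΔQ = (+5.22%) + (-2.4586%) = +2.7614%

+2.8%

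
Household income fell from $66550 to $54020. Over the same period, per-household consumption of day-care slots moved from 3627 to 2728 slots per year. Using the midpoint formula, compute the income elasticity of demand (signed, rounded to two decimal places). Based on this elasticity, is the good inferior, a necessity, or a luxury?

1.36; luxury

%ΔQ = (2728 − 3627)/[( 3627 + 2728)/2] = -899/3177.5 = -0.282926…
%ΔIncome = (54020 − 66550)/[( 66550 + 54020)/2] = -12530/60285 = -0.207846…
E_income = (-899/3177.5) / (-12530/60285) = 1.3612…
E_income > 1 ⇒ normal good, luxury.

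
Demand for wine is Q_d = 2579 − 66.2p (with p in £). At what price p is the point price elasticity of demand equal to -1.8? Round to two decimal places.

Ed = −66.2p/(2579 − 66.2p). Set this equal to -1.8:
66.2p = 1.8·(2579 − 66.2p) ⇒ 66.2p(1 + 1.8) = 1.8·2579
p = 1.8·2579 / (66.2·2.8) = 25.0442…

25.04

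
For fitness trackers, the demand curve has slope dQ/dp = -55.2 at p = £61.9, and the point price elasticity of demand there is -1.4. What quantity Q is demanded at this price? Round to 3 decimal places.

2440.629

Ed = (dQ/dp)·(p/Q) ⇒ Q = (dQ/dp)·p/Ed = (-55.2)·61.9/(-1.4) = 2440.62857…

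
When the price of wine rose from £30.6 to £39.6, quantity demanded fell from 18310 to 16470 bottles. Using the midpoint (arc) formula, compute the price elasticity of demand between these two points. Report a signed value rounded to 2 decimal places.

%ΔQ = (16470 − 18310) / [(18310 + 16470)/2] = -1840/17390 = -0.105807…
%ΔP = (39.6 − 30.6) / [(30.6 + 39.6)/2] = 9/35.1 = 0.256410…
Arc Ed = %ΔQ / %ΔP = (-1840/17390) / (9/35.1) = -0.4126…

-0.41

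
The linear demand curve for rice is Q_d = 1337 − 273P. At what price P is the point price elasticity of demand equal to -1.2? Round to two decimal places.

Ed = −273P/(1337 − 273P). Set this equal to -1.2:
273P = 1.2·(1337 − 273P) ⇒ 273P(1 + 1.2) = 1.2·1337
P = 1.2·1337 / (273·2.2) = 2.6713…

2.67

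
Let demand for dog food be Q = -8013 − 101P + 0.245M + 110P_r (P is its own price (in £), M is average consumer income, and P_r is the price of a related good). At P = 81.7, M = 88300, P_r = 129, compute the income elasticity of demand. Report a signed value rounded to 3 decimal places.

At the given values, Q = -8013 − 101(81.7) + 0.245(88300) + 110(129) = 19558.8.
∂Q/∂M = 0.245.
E = (0.245) × (88300/19558.8) = 1.10607…

1.106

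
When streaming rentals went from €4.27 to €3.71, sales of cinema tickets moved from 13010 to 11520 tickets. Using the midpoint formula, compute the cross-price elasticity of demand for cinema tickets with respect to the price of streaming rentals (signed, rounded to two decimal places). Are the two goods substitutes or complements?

0.87; substitutes

%ΔQ_{cinema tickets} = (11520 − 13010)/avg = -1490/12265 = -0.121483…
%ΔP_{streaming rentals} = (3.71 − 4.27)/avg = -0.56/3.99 = -0.140350…
E_cross = (-1490/12265) / (-0.56/3.99) = 0.8655…
E_cross > 0 ⇒ the goods are substitutes.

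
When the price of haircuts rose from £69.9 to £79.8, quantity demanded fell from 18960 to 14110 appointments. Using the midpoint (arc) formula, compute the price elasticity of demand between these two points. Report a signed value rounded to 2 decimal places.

-2.22

%ΔQ = (14110 − 18960) / [(18960 + 14110)/2] = -4850/16535 = -0.293317…
%ΔP = (79.8 − 69.9) / [(69.9 + 79.8)/2] = 9.9/74.85 = 0.132264…
Arc Ed = %ΔQ / %ΔP = (-4850/16535) / (9.9/74.85) = -2.2176…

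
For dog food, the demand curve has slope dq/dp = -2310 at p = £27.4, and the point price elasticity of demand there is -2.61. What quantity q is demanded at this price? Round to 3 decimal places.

Ed = (dq/dp)·(p/q) ⇒ q = (dq/dp)·p/Ed = (-2310)·27.4/(-2.61) = 24250.57471…

24250.575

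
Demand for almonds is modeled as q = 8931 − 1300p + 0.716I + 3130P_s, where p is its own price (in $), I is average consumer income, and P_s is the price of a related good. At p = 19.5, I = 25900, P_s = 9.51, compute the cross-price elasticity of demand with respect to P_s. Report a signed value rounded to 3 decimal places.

At the given values, q = 8931 − 1300(19.5) + 0.716(25900) + 3130(9.51) = 31891.7.
∂q/∂P_s = 3130.
E = (3130) × (9.51/31891.7) = 0.93335…

0.933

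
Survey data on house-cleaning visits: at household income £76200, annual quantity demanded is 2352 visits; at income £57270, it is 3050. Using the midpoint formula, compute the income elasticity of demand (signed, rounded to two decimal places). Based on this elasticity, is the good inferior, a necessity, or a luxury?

%ΔQ = (3050 − 2352)/[( 2352 + 3050)/2] = 698/2701 = 0.258422…
%ΔIncome = (57270 − 76200)/[( 76200 + 57270)/2] = -18930/66735 = -0.283659…
E_income = (698/2701) / (-18930/66735) = -0.9110…
E_income < 0 ⇒ inferior good.

-0.91; inferior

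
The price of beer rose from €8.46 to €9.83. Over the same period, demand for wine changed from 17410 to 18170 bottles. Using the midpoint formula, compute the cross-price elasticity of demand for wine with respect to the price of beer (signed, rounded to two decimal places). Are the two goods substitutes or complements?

%ΔQ_{wine} = (18170 − 17410)/avg = 760/17790 = 0.042720…
%ΔP_{beer} = (9.83 − 8.46)/avg = 1.37/9.145 = 0.149808…
E_cross = (760/17790) / (1.37/9.145) = 0.2851…
E_cross > 0 ⇒ the goods are substitutes.

0.29; substitutes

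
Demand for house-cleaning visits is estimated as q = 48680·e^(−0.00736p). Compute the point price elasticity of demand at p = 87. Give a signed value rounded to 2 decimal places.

-0.64

dq/dp = −0.00736·q = -188.86. At p = 87, q = 25660.4.
Ed = (dq/dp)·(p/q) = (-188.86) × (87/25660.4) = -0.6403…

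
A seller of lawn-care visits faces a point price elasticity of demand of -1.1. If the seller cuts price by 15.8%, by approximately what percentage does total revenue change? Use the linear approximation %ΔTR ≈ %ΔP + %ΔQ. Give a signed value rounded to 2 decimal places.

%ΔQ ≈ Ed × %ΔP = (-1.1) × (-15.8%) = +17.3800%
%ΔTR ≈ %ΔP + %ΔQ = (-15.8%) + (+17.3800%) = +1.5800%

+1.58%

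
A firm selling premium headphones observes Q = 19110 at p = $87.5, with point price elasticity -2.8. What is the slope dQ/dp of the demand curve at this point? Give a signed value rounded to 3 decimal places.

-611.520

Ed = (dQ/dp)·(p/Q) ⇒ dQ/dp = Ed·Q/p = (-2.8)·19110/87.5 = -611.52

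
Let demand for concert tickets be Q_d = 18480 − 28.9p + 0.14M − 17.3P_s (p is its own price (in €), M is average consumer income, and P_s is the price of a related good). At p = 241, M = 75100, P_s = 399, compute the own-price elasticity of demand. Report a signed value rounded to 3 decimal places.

At the given values, Q_d = 18480 − 28.9(241) + 0.14(75100) − 17.3(399) = 15126.4.
∂Q_d/∂p = −28.9.
E = (-28.9) × (241/15126.4) = -0.46044…

-0.460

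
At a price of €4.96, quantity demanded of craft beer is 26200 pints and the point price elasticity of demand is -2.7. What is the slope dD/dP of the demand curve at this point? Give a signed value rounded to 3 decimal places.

-14262.097

Ed = (dD/dP)·(P/D) ⇒ dD/dP = Ed·D/P = (-2.7)·26200/4.96 = -14262.09677…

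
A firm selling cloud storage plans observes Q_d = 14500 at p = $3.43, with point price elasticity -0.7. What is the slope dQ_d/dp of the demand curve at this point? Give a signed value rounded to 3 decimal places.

-2959.184

Ed = (dQ_d/dp)·(p/Q_d) ⇒ dQ_d/dp = Ed·Q_d/p = (-0.7)·14500/3.43 = -2959.18367…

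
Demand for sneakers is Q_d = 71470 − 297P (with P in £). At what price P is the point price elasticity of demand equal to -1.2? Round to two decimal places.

Ed = −297P/(71470 − 297P). Set this equal to -1.2:
297P = 1.2·(71470 − 297P) ⇒ 297P(1 + 1.2) = 1.2·71470
P = 1.2·71470 / (297·2.2) = 131.2580…

131.26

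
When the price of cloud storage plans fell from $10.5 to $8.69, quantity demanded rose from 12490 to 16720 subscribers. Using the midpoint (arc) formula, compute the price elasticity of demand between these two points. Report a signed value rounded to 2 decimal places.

%ΔQ = (16720 − 12490) / [(12490 + 16720)/2] = 4230/14605 = 0.289626…
%ΔP = (8.69 − 10.5) / [(10.5 + 8.69)/2] = -1.81/9.595 = -0.188639…
Arc Ed = %ΔQ / %ΔP = (4230/14605) / (-1.81/9.595) = -1.5353…

-1.54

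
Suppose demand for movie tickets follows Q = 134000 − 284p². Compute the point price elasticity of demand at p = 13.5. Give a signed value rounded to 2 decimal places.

-1.26

dQ/dp = −2·284·p = -7668. At p = 13.5, Q = 82241.
Ed = (dQ/dp)·(p/Q) = (-7668) × (13.5/82241) = -1.2587…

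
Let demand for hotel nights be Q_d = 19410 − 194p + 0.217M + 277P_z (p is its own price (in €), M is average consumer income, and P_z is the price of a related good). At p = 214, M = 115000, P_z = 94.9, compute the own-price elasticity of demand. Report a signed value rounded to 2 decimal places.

At the given values, Q_d = 19410 − 194(214) + 0.217(115000) + 277(94.9) = 29136.3.
∂Q_d/∂p = −194.
E = (-194) × (214/29136.3) = -1.4248…

-1.42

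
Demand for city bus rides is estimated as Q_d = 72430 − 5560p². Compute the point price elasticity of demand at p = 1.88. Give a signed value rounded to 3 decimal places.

-0.745

dQ_d/dp = −2·5560·p = -20905.6. At p = 1.88, Q_d = 52778.736.
Ed = (dQ_d/dp)·(p/Q_d) = (-20905.6) × (1.88/52778.736) = -0.74466…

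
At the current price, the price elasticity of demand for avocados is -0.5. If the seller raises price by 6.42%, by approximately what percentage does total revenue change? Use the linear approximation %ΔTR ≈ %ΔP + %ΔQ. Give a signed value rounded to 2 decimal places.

+3.21%

%ΔQ ≈ Ed × %ΔP = (-0.5) × (+6.42%) = -3.2100%
%ΔTR ≈ %ΔP + %ΔQ = (+6.42%) + (-3.2100%) = +3.2100%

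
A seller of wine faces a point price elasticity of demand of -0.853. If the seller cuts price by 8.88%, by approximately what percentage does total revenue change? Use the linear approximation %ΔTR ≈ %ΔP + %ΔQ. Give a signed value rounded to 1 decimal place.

%ΔQ ≈ Ed × %ΔP = (-0.853) × (-8.88%) = +7.5746%
%ΔTR ≈ %ΔP + %ΔQ = (-8.88%) + (+7.5746%) = -1.3054%

-1.3%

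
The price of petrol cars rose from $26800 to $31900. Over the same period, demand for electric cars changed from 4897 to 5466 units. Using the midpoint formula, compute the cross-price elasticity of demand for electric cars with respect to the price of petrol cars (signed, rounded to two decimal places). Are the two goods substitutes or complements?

%ΔQ_{electric cars} = (5466 − 4897)/avg = 569/5181.5 = 0.109813…
%ΔP_{petrol cars} = (31900 − 26800)/avg = 5100/29350 = 0.173764…
E_cross = (569/5181.5) / (5100/29350) = 0.6319…
E_cross > 0 ⇒ the goods are substitutes.

0.63; substitutes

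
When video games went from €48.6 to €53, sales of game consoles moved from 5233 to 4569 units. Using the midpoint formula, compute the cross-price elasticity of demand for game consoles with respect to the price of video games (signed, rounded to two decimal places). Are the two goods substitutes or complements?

-1.56; complements

%ΔQ_{game consoles} = (4569 − 5233)/avg = -664/4901 = -0.135482…
%ΔP_{video games} = (53 − 48.6)/avg = 4.4/50.8 = 0.086614…
E_cross = (-664/4901) / (4.4/50.8) = -1.5642…
E_cross < 0 ⇒ the goods are complements.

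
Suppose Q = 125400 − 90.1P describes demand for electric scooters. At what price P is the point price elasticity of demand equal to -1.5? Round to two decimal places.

835.07

Ed = −90.1P/(125400 − 90.1P). Set this equal to -1.5:
90.1P = 1.5·(125400 − 90.1P) ⇒ 90.1P(1 + 1.5) = 1.5·125400
P = 1.5·125400 / (90.1·2.5) = 835.0721…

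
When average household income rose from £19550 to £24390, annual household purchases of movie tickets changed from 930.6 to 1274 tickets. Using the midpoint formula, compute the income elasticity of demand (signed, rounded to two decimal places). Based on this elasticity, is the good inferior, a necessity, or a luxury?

1.41; luxury

%ΔQ = (1274 − 930.6)/[( 930.6 + 1274)/2] = 343.4/1102.3 = 0.311530…
%ΔIncome = (24390 − 19550)/[( 19550 + 24390)/2] = 4840/21970 = 0.220300…
E_income = (343.4/1102.3) / (4840/21970) = 1.4141…
E_income > 1 ⇒ normal good, luxury.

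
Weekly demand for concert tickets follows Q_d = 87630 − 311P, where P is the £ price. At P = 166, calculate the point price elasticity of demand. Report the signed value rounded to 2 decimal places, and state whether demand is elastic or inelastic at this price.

dQ_d/dP = −311. At P = 166, Q_d = 87630 − 311(166) = 36004.
Ed = (dQ_d/dP)·(P/Q_d) = −311 × (166/36004) = -1.4338…
|Ed| = 1.43 > 1, so demand is elastic.

-1.43; elastic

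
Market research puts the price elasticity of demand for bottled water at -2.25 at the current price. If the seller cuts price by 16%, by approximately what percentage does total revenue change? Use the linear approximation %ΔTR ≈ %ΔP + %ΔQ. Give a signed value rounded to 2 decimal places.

+20.00%

%ΔQ ≈ Ed × %ΔP = (-2.25) × (-16%) = +36.0000%
%ΔTR ≈ %ΔP + %ΔQ = (-16%) + (+36.0000%) = +20.0000%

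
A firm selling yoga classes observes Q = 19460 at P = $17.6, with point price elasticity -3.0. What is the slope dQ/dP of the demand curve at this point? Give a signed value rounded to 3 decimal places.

-3317.045

Ed = (dQ/dP)·(P/Q) ⇒ dQ/dP = Ed·Q/P = (-3.0)·19460/17.6 = -3317.04545…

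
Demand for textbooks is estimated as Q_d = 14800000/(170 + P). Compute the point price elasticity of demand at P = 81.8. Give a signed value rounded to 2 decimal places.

dQ_d/dP = −14800000/(170 + P)² = -233.427. At P = 81.8, Q_d = 58776.8.
Ed = (dQ_d/dP)·(P/Q_d) = (-233.427) × (81.8/58776.8) = -0.3248…

-0.32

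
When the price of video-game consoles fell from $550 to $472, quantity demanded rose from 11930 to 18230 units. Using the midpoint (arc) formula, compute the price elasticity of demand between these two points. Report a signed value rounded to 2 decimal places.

-2.74

%ΔQ = (18230 − 11930) / [(11930 + 18230)/2] = 6300/15080 = 0.417771…
%ΔP = (472 − 550) / [(550 + 472)/2] = -78/511 = -0.152641…
Arc Ed = %ΔQ / %ΔP = (6300/15080) / (-78/511) = -2.7369…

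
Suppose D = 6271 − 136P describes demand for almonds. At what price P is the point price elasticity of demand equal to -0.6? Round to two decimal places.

17.29

Ed = −136P/(6271 − 136P). Set this equal to -0.6:
136P = 0.6·(6271 − 136P) ⇒ 136P(1 + 0.6) = 0.6·6271
P = 0.6·6271 / (136·1.6) = 17.2913…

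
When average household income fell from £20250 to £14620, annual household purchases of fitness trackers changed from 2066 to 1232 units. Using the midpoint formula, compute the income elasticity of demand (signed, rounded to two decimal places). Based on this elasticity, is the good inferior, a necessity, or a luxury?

1.57; luxury

%ΔQ = (1232 − 2066)/[( 2066 + 1232)/2] = -834/1649 = -0.505761…
%ΔIncome = (14620 − 20250)/[( 20250 + 14620)/2] = -5630/17435 = -0.322913…
E_income = (-834/1649) / (-5630/17435) = 1.5662…
E_income > 1 ⇒ normal good, luxury.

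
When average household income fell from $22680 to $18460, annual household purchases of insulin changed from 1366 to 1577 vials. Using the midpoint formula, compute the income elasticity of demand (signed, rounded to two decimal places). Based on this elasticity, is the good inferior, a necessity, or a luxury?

%ΔQ = (1577 − 1366)/[( 1366 + 1577)/2] = 211/1471.5 = 0.143391…
%ΔIncome = (18460 − 22680)/[( 22680 + 18460)/2] = -4220/20570 = -0.205153…
E_income = (211/1471.5) / (-4220/20570) = -0.6989…
E_income < 0 ⇒ inferior good.

-0.70; inferior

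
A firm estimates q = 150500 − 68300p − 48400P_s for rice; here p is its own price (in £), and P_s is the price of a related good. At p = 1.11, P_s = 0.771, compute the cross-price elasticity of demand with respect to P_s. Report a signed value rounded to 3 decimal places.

-0.999

At the given values, q = 150500 − 68300(1.11) − 48400(0.771) = 37370.6.
∂q/∂P_s = -48400.
E = (-48400) × (0.771/37370.6) = -0.99854…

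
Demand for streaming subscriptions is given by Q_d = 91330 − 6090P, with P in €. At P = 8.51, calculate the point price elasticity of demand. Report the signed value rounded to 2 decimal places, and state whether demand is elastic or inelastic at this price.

dQ_d/dP = −6090. At P = 8.51, Q_d = 91330 − 6090(8.51) = 39504.1.
Ed = (dQ_d/dP)·(P/Q_d) = −6090 × (8.51/39504.1) = -1.3119…
|Ed| = 1.31 > 1, so demand is elastic.

-1.31; elastic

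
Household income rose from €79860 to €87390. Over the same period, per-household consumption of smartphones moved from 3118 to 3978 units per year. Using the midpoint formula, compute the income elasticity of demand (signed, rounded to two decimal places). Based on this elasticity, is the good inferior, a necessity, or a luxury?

2.69; luxury

%ΔQ = (3978 − 3118)/[( 3118 + 3978)/2] = 860/3548 = 0.242390…
%ΔIncome = (87390 − 79860)/[( 79860 + 87390)/2] = 7530/83625 = 0.090044…
E_income = (860/3548) / (7530/83625) = 2.6918…
E_income > 1 ⇒ normal good, luxury.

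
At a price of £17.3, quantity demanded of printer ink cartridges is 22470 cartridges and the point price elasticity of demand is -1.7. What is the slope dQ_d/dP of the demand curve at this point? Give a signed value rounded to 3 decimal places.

Ed = (dQ_d/dP)·(P/Q_d) ⇒ dQ_d/dP = Ed·Q_d/P = (-1.7)·22470/17.3 = -2208.03468…

-2208.035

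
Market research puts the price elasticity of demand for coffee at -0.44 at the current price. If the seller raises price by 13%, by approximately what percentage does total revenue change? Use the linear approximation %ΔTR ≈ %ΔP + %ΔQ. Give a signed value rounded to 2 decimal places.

%ΔQ ≈ Ed × %ΔP = (-0.44) × (+13%) = -5.7200%
%ΔTR ≈ %ΔP + %ΔQ = (+13%) + (-5.7200%) = +7.2800%

+7.28%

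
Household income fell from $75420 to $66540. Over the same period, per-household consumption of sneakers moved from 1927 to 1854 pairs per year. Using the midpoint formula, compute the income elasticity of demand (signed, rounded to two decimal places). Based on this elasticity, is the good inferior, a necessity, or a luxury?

0.31; necessity

%ΔQ = (1854 − 1927)/[( 1927 + 1854)/2] = -73/1890.5 = -0.038614…
%ΔIncome = (66540 − 75420)/[( 75420 + 66540)/2] = -8880/70980 = -0.125105…
E_income = (-73/1890.5) / (-8880/70980) = 0.3086…
0 < E_income < 1 ⇒ normal good, necessity.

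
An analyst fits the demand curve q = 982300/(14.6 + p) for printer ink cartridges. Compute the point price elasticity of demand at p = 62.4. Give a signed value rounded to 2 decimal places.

-0.81

dq/dp = −982300/(14.6 + p)² = -165.677. At p = 62.4, q = 12757.1.
Ed = (dq/dp)·(p/q) = (-165.677) × (62.4/12757.1) = -0.8103…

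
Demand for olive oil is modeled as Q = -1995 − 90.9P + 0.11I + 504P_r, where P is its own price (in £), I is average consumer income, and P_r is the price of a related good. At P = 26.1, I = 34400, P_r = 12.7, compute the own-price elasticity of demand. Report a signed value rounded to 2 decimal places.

-0.41

At the given values, Q = -1995 − 90.9(26.1) + 0.11(34400) + 504(12.7) = 5817.31.
∂Q/∂P = −90.9.
E = (-90.9) × (26.1/5817.31) = -0.4078…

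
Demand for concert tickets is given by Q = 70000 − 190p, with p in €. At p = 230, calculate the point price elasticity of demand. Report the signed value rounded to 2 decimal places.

dQ/dp = −190. At p = 230, Q = 70000 − 190(230) = 26300.
Ed = (dQ/dp)·(p/Q) = −190 × (230/26300) = -1.6615…

-1.66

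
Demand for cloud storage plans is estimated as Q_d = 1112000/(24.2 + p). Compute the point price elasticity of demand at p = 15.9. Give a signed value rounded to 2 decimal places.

-0.40

dQ_d/dp = −1112000/(24.2 + p)² = -691.538. At p = 15.9, Q_d = 27730.7.
Ed = (dQ_d/dp)·(p/Q_d) = (-691.538) × (15.9/27730.7) = -0.3965…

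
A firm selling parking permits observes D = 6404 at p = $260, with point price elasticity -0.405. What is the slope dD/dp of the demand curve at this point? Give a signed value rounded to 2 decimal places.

Ed = (dD/dp)·(p/D) ⇒ dD/dp = Ed·D/p = (-0.405)·6404/260 = -9.9754…

-9.98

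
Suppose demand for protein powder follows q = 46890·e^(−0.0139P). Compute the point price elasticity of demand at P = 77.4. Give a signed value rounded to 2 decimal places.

-1.08

dq/dP = −0.0139·q = -222.257. At P = 77.4, q = 15989.7.
Ed = (dq/dP)·(P/q) = (-222.257) × (77.4/15989.7) = -1.0758…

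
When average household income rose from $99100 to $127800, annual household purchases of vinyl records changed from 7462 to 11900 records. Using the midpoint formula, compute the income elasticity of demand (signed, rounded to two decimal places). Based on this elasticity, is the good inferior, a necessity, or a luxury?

%ΔQ = (11900 − 7462)/[( 7462 + 11900)/2] = 4438/9681 = 0.458423…
%ΔIncome = (127800 − 99100)/[( 99100 + 127800)/2] = 28700/113450 = 0.252974…
E_income = (4438/9681) / (28700/113450) = 1.8121…
E_income > 1 ⇒ normal good, luxury.

1.81; luxury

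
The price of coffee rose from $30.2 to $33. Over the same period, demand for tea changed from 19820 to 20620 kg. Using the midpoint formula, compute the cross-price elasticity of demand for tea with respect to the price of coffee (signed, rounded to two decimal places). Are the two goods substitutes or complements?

0.45; substitutes

%ΔQ_{tea} = (20620 − 19820)/avg = 800/20220 = 0.039564…
%ΔP_{coffee} = (33 − 30.2)/avg = 2.8/31.6 = 0.088607…
E_cross = (800/20220) / (2.8/31.6) = 0.4465…
E_cross > 0 ⇒ the goods are substitutes.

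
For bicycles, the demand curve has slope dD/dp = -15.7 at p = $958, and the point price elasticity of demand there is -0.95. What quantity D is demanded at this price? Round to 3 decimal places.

Ed = (dD/dp)·(p/D) ⇒ D = (dD/dp)·p/Ed = (-15.7)·958/(-0.95) = 15832.21052…

15832.211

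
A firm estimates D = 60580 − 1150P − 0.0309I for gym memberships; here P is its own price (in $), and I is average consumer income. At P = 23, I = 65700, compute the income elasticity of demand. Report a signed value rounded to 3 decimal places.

-0.063

At the given values, D = 60580 − 1150(23) − 0.0309(65700) = 32099.87.
∂D/∂I = -0.0309.
E = (-0.0309) × (65700/32099.87) = -0.06324…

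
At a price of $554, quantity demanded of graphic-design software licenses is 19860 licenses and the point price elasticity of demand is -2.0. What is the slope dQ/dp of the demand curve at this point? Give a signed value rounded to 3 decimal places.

-71.697

Ed = (dQ/dp)·(p/Q) ⇒ dQ/dp = Ed·Q/p = (-2.0)·19860/554 = -71.69675…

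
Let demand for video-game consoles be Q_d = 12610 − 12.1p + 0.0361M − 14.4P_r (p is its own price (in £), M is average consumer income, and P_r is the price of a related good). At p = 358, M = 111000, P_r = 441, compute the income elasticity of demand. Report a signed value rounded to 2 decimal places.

At the given values, Q_d = 12610 − 12.1(358) + 0.0361(111000) − 14.4(441) = 5934.9.
∂Q_d/∂M = 0.0361.
E = (0.0361) × (111000/5934.9) = 0.6751…

0.68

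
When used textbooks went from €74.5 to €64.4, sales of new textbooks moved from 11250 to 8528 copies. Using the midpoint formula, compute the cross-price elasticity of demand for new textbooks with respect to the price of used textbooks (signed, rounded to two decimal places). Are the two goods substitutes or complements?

%ΔQ_{new textbooks} = (8528 − 11250)/avg = -2722/9889 = -0.275255…
%ΔP_{used textbooks} = (64.4 − 74.5)/avg = -10.1/69.45 = -0.145428…
E_cross = (-2722/9889) / (-10.1/69.45) = 1.8927…
E_cross > 0 ⇒ the goods are substitutes.

1.89; substitutes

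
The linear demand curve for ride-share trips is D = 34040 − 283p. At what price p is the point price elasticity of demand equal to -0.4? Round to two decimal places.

Ed = −283p/(34040 − 283p). Set this equal to -0.4:
283p = 0.4·(34040 − 283p) ⇒ 283p(1 + 0.4) = 0.4·34040
p = 0.4·34040 / (283·1.4) = 34.3664…

34.37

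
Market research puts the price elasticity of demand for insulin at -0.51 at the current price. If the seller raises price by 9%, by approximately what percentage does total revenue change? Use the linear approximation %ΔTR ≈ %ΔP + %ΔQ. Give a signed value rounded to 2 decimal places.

%ΔQ ≈ Ed × %ΔP = (-0.51) × (+9%) = -4.5900%
%ΔTR ≈ %ΔP + %ΔQ = (+9%) + (-4.5900%) = +4.4100%

+4.41%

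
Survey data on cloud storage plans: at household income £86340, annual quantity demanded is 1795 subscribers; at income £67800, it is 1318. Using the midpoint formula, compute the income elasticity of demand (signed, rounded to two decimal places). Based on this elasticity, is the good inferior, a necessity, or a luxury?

%ΔQ = (1318 − 1795)/[( 1795 + 1318)/2] = -477/1556.5 = -0.306456…
%ΔIncome = (67800 − 86340)/[( 86340 + 67800)/2] = -18540/77070 = -0.240560…
E_income = (-477/1556.5) / (-18540/77070) = 1.2739…
E_income > 1 ⇒ normal good, luxury.

1.27; luxury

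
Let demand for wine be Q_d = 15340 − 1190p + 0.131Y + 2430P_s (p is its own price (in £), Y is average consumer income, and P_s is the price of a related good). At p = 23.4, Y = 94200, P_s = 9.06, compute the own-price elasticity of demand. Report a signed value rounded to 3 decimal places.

At the given values, Q_d = 15340 − 1190(23.4) + 0.131(94200) + 2430(9.06) = 21850.
∂Q_d/∂p = −1190.
E = (-1190) × (23.4/21850) = -1.27441…

-1.274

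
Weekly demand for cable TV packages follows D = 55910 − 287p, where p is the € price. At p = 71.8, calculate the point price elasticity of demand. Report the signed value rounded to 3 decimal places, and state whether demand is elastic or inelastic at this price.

dD/dp = −287. At p = 71.8, D = 55910 − 287(71.8) = 35303.4.
Ed = (dD/dp)·(p/D) = −287 × (71.8/35303.4) = -0.58370…
|Ed| = 0.584 < 1, so demand is inelastic.

-0.584; inelastic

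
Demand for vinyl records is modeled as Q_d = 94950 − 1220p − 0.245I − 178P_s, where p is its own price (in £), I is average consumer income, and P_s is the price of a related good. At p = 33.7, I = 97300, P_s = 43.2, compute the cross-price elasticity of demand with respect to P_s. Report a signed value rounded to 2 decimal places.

-0.34

At the given values, Q_d = 94950 − 1220(33.7) − 0.245(97300) − 178(43.2) = 22307.9.
∂Q_d/∂P_s = -178.
E = (-178) × (43.2/22307.9) = -0.3447…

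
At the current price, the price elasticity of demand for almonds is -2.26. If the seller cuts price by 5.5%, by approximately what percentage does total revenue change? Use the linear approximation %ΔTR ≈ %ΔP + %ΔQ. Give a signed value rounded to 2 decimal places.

+6.93%

%ΔQ ≈ Ed × %ΔP = (-2.26) × (-5.5%) = +12.4300%
%ΔTR ≈ %ΔP + %ΔQ = (-5.5%) + (+12.4300%) = +6.9300%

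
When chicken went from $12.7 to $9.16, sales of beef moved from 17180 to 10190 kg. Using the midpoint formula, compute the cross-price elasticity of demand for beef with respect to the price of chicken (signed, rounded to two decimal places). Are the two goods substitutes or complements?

%ΔQ_{beef} = (10190 − 17180)/avg = -6990/13685 = -0.510778…
%ΔP_{chicken} = (9.16 − 12.7)/avg = -3.54/10.93 = -0.323879…
E_cross = (-6990/13685) / (-3.54/10.93) = 1.5770…
E_cross > 0 ⇒ the goods are substitutes.

1.58; substitutes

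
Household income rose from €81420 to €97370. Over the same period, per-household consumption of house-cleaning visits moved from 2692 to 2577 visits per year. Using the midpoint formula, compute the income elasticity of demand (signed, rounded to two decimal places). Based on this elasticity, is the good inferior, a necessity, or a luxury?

%ΔQ = (2577 − 2692)/[( 2692 + 2577)/2] = -115/2634.5 = -0.043651…
%ΔIncome = (97370 − 81420)/[( 81420 + 97370)/2] = 15950/89395 = 0.178421…
E_income = (-115/2634.5) / (15950/89395) = -0.2446…
E_income < 0 ⇒ inferior good.

-0.24; inferior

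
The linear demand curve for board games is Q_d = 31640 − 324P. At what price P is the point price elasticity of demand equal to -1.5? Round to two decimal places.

Ed = −324P/(31640 − 324P). Set this equal to -1.5:
324P = 1.5·(31640 − 324P) ⇒ 324P(1 + 1.5) = 1.5·31640
P = 1.5·31640 / (324·2.5) = 58.5925…

58.59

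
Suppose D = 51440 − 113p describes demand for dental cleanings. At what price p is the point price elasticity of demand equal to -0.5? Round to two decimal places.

Ed = −113p/(51440 − 113p). Set this equal to -0.5:
113p = 0.5·(51440 − 113p) ⇒ 113p(1 + 0.5) = 0.5·51440
p = 0.5·51440 / (113·1.5) = 151.7404…

151.74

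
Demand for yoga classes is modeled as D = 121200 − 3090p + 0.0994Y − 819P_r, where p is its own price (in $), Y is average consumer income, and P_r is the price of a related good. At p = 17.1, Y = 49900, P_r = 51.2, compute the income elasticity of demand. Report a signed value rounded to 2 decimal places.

0.16

At the given values, D = 121200 − 3090(17.1) + 0.0994(49900) − 819(51.2) = 31388.26.
∂D/∂Y = 0.0994.
E = (0.0994) × (49900/31388.26) = 0.1580…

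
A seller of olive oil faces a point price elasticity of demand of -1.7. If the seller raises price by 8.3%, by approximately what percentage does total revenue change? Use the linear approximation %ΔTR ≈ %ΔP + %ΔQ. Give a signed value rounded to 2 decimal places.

%ΔQ ≈ Ed × %ΔP = (-1.7) × (+8.3%) = -14.1100%
%ΔTR ≈ %ΔP + %ΔQ = (+8.3%) + (-14.1100%) = -5.8100%

-5.81%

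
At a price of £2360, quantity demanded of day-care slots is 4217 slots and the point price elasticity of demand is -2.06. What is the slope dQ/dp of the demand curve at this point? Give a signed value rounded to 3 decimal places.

Ed = (dQ/dp)·(p/Q) ⇒ dQ/dp = Ed·Q/p = (-2.06)·4217/2360 = -3.68094…

-3.681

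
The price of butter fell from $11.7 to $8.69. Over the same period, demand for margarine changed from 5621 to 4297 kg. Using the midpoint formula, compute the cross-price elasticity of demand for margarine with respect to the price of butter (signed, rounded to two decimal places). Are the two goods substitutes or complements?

%ΔQ_{margarine} = (4297 − 5621)/avg = -1324/4959 = -0.266989…
%ΔP_{butter} = (8.69 − 11.7)/avg = -3.01/10.195 = -0.295242…
E_cross = (-1324/4959) / (-3.01/10.195) = 0.9043…
E_cross > 0 ⇒ the goods are substitutes.

0.90; substitutes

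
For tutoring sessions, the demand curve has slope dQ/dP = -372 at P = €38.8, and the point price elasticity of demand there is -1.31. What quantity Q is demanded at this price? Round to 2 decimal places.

Ed = (dQ/dP)·(P/Q) ⇒ Q = (dQ/dP)·P/Ed = (-372)·38.8/(-1.31) = 11018.0152…

11018.02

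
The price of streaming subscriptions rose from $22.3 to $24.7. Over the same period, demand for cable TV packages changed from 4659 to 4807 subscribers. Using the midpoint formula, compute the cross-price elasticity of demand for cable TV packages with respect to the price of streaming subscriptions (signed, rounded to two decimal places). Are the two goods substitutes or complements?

%ΔQ_{cable TV packages} = (4807 − 4659)/avg = 148/4733 = 0.031269…
%ΔP_{streaming subscriptions} = (24.7 − 22.3)/avg = 2.4/23.5 = 0.102127…
E_cross = (148/4733) / (2.4/23.5) = 0.3061…
E_cross > 0 ⇒ the goods are substitutes.

0.31; substitutes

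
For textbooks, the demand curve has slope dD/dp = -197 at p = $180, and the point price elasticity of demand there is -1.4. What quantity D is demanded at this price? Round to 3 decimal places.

Ed = (dD/dp)·(p/D) ⇒ D = (dD/dp)·p/Ed = (-197)·180/(-1.4) = 25328.57142…

25328.571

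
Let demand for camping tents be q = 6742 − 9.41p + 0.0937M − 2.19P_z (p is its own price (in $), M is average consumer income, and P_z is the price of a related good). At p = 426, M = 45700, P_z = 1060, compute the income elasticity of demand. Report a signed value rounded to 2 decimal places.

At the given values, q = 6742 − 9.41(426) + 0.0937(45700) − 2.19(1060) = 4694.03.
∂q/∂M = 0.0937.
E = (0.0937) × (45700/4694.03) = 0.9122…

0.91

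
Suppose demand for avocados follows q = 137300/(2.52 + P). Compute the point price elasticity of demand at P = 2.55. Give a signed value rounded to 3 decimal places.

dq/dP = −137300/(2.52 + P)² = -5341.39. At P = 2.55, q = 27080.9.
Ed = (dq/dP)·(P/q) = (-5341.39) × (2.55/27080.9) = -0.50295…

-0.503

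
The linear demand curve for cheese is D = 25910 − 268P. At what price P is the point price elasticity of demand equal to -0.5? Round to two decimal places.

32.23

Ed = −268P/(25910 − 268P). Set this equal to -0.5:
268P = 0.5·(25910 − 268P) ⇒ 268P(1 + 0.5) = 0.5·25910
P = 0.5·25910 / (268·1.5) = 32.2263…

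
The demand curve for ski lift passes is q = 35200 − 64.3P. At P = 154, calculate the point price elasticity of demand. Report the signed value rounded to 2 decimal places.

dq/dP = −64.3. At P = 154, q = 35200 − 64.3(154) = 25297.8.
Ed = (dq/dP)·(P/q) = −64.3 × (154/25297.8) = -0.3914…

-0.39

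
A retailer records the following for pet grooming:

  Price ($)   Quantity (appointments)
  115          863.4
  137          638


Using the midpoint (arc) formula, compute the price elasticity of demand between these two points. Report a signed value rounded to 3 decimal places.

-1.720

%ΔQ = (638 − 863.4) / [(863.4 + 638)/2] = -225.4/750.7 = -0.300253…
%ΔP = (137 − 115) / [(115 + 137)/2] = 22/126 = 0.174603…
Arc Ed = %ΔQ / %ΔP = (-225.4/750.7) / (22/126) = -1.71963…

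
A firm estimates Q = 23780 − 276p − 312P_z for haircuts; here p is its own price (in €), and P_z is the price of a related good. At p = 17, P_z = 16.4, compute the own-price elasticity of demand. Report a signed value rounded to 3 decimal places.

-0.336

At the given values, Q = 23780 − 276(17) − 312(16.4) = 13971.2.
∂Q/∂p = −276.
E = (-276) × (17/13971.2) = -0.33583…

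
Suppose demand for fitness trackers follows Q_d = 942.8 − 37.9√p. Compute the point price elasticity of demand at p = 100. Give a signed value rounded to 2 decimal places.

dQ_d/dp = −37.9/(2√p) = -1.895. At p = 100, Q_d = 563.8.
Ed = (dQ_d/dp)·(p/Q_d) = (-1.895) × (100/563.8) = -0.3361…

-0.34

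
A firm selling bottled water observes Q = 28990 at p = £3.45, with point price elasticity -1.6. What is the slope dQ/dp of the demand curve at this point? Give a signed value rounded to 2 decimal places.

-13444.64

Ed = (dQ/dp)·(p/Q) ⇒ dQ/dp = Ed·Q/p = (-1.6)·28990/3.45 = -13444.6376…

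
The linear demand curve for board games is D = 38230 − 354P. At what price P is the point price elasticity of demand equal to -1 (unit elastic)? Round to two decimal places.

54.00

Ed = −354P/(38230 − 354P). Set this equal to -1:
354P = 1·(38230 − 354P) ⇒ 354P(1 + 1) = 1·38230
P = 1·38230 / (354·2) = 53.9971…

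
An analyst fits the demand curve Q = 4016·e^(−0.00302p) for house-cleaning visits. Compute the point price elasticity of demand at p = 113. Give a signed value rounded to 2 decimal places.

dQ/dp = −0.00302·Q = -8.62171. At p = 113, Q = 2854.87.
Ed = (dQ/dp)·(p/Q) = (-8.62171) × (113/2854.87) = -0.3412…

-0.34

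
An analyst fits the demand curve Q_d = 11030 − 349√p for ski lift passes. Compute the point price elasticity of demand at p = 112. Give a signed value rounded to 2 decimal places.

-0.25

dQ_d/dp = −349/(2√p) = -16.4887. At p = 112, Q_d = 7336.53.
Ed = (dQ_d/dp)·(p/Q_d) = (-16.4887) × (112/7336.53) = -0.2517…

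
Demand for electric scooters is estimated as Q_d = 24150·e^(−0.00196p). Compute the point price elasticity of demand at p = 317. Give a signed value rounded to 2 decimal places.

dQ_d/dp = −0.00196·Q_d = -25.4295. At p = 317, Q_d = 12974.2.
Ed = (dQ_d/dp)·(p/Q_d) = (-25.4295) × (317/12974.2) = -0.6213…

-0.62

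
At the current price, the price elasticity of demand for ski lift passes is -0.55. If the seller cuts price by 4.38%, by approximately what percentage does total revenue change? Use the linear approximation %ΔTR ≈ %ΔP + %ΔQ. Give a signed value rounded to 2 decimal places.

-1.97%

%ΔQ ≈ Ed × %ΔP = (-0.55) × (-4.38%) = +2.4090%
%ΔTR ≈ %ΔP + %ΔQ = (-4.38%) + (+2.4090%) = -1.9710%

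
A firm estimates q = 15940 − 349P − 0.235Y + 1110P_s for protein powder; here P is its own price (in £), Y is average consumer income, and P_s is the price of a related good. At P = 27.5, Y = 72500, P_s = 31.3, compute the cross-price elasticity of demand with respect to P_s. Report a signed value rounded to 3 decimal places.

1.445

At the given values, q = 15940 − 349(27.5) − 0.235(72500) + 1110(31.3) = 24048.
∂q/∂P_s = 1110.
E = (1110) × (31.3/24048) = 1.44473…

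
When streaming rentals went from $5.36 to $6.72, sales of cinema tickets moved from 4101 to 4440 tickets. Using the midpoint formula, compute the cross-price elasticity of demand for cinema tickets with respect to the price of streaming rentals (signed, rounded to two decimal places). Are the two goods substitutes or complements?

%ΔQ_{cinema tickets} = (4440 − 4101)/avg = 339/4270.5 = 0.079381…
%ΔP_{streaming rentals} = (6.72 − 5.36)/avg = 1.36/6.04 = 0.225165…
E_cross = (339/4270.5) / (1.36/6.04) = 0.3525…
E_cross > 0 ⇒ the goods are substitutes.

0.35; substitutes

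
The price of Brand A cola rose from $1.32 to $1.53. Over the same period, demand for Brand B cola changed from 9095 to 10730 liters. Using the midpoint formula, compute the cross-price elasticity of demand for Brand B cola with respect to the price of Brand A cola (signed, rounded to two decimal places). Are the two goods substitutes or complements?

%ΔQ_{Brand B cola} = (10730 − 9095)/avg = 1635/9912.5 = 0.164943…
%ΔP_{Brand A cola} = (1.53 − 1.32)/avg = 0.21/1.425 = 0.147368…
E_cross = (1635/9912.5) / (0.21/1.425) = 1.1192…
E_cross > 0 ⇒ the goods are substitutes.

1.12; substitutes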